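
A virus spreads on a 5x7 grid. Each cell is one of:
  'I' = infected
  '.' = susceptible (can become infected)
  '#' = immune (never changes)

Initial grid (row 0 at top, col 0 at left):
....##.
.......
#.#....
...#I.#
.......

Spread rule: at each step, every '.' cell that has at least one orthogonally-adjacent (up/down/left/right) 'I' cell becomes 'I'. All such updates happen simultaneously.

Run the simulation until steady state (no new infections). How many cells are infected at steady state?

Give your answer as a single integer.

Step 0 (initial): 1 infected
Step 1: +3 new -> 4 infected
Step 2: +5 new -> 9 infected
Step 3: +5 new -> 14 infected
Step 4: +5 new -> 19 infected
Step 5: +5 new -> 24 infected
Step 6: +4 new -> 28 infected
Step 7: +1 new -> 29 infected
Step 8: +0 new -> 29 infected

Answer: 29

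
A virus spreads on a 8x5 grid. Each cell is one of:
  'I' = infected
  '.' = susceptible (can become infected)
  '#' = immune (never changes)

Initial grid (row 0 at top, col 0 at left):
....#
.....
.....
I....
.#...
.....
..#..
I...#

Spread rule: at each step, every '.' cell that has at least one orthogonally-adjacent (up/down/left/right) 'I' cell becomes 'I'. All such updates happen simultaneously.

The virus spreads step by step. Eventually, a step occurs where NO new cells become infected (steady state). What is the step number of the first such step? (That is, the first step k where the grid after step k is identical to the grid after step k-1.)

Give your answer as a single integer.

Answer: 7

Derivation:
Step 0 (initial): 2 infected
Step 1: +5 new -> 7 infected
Step 2: +6 new -> 13 infected
Step 3: +7 new -> 20 infected
Step 4: +7 new -> 27 infected
Step 5: +6 new -> 33 infected
Step 6: +3 new -> 36 infected
Step 7: +0 new -> 36 infected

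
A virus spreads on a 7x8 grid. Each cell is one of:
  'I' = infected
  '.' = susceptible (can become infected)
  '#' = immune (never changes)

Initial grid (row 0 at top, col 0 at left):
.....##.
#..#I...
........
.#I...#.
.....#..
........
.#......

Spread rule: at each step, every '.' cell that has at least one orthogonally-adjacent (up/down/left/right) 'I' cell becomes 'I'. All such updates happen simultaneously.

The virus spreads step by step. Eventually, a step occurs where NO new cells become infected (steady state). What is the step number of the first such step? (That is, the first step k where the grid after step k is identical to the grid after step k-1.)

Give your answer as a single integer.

Answer: 9

Derivation:
Step 0 (initial): 2 infected
Step 1: +6 new -> 8 infected
Step 2: +10 new -> 18 infected
Step 3: +11 new -> 29 infected
Step 4: +7 new -> 36 infected
Step 5: +5 new -> 41 infected
Step 6: +3 new -> 44 infected
Step 7: +3 new -> 47 infected
Step 8: +1 new -> 48 infected
Step 9: +0 new -> 48 infected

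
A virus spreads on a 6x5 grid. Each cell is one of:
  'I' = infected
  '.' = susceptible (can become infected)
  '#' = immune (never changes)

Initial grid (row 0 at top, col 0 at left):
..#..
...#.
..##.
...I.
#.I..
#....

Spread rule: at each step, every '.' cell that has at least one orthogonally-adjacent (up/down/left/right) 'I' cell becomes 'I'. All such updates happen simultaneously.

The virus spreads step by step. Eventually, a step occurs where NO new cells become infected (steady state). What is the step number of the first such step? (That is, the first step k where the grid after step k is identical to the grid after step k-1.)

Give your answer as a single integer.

Answer: 7

Derivation:
Step 0 (initial): 2 infected
Step 1: +5 new -> 7 infected
Step 2: +5 new -> 12 infected
Step 3: +4 new -> 16 infected
Step 4: +3 new -> 19 infected
Step 5: +4 new -> 23 infected
Step 6: +1 new -> 24 infected
Step 7: +0 new -> 24 infected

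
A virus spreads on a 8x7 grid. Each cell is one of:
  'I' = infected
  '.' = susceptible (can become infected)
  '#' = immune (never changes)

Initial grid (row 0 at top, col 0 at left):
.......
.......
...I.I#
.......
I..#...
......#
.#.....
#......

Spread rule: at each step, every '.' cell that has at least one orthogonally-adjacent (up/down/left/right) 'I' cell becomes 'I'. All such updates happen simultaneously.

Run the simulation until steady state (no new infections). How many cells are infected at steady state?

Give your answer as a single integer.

Step 0 (initial): 3 infected
Step 1: +9 new -> 12 infected
Step 2: +15 new -> 27 infected
Step 3: +9 new -> 36 infected
Step 4: +6 new -> 42 infected
Step 5: +5 new -> 47 infected
Step 6: +4 new -> 51 infected
Step 7: +0 new -> 51 infected

Answer: 51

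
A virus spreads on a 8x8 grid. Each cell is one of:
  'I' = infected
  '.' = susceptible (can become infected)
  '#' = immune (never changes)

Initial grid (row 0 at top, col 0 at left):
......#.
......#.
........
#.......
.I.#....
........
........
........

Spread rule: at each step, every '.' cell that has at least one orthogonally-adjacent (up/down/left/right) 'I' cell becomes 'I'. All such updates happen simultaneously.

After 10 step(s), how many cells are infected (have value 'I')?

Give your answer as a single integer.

Answer: 60

Derivation:
Step 0 (initial): 1 infected
Step 1: +4 new -> 5 infected
Step 2: +5 new -> 10 infected
Step 3: +8 new -> 18 infected
Step 4: +9 new -> 27 infected
Step 5: +9 new -> 36 infected
Step 6: +8 new -> 44 infected
Step 7: +8 new -> 52 infected
Step 8: +5 new -> 57 infected
Step 9: +2 new -> 59 infected
Step 10: +1 new -> 60 infected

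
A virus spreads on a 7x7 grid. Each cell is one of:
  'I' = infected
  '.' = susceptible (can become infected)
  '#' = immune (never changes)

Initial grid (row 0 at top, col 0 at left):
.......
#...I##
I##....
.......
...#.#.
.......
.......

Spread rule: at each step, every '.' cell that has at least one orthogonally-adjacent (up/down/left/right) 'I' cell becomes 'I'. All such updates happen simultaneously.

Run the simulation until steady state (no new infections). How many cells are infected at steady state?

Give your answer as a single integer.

Answer: 42

Derivation:
Step 0 (initial): 2 infected
Step 1: +4 new -> 6 infected
Step 2: +8 new -> 14 infected
Step 3: +10 new -> 24 infected
Step 4: +6 new -> 30 infected
Step 5: +7 new -> 37 infected
Step 6: +4 new -> 41 infected
Step 7: +1 new -> 42 infected
Step 8: +0 new -> 42 infected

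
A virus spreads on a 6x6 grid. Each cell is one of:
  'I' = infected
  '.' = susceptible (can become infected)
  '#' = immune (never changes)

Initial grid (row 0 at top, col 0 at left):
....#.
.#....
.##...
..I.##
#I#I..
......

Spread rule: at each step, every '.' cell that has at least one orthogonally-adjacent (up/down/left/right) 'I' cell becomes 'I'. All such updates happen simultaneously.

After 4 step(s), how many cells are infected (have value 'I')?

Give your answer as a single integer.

Step 0 (initial): 3 infected
Step 1: +5 new -> 8 infected
Step 2: +6 new -> 14 infected
Step 3: +4 new -> 18 infected
Step 4: +5 new -> 23 infected

Answer: 23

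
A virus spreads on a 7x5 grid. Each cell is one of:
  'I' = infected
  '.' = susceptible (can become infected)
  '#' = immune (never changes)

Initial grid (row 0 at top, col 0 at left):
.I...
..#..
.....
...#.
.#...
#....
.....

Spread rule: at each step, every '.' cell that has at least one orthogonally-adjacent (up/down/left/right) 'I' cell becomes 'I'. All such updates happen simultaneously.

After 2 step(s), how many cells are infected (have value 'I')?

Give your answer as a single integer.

Step 0 (initial): 1 infected
Step 1: +3 new -> 4 infected
Step 2: +3 new -> 7 infected

Answer: 7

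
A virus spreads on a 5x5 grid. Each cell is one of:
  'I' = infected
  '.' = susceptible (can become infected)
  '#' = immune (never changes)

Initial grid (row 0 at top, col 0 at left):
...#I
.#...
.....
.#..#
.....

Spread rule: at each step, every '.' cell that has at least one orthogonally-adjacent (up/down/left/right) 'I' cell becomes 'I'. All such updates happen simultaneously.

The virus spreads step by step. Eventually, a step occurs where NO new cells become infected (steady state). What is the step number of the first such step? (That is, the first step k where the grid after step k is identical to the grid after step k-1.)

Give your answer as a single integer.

Step 0 (initial): 1 infected
Step 1: +1 new -> 2 infected
Step 2: +2 new -> 4 infected
Step 3: +2 new -> 6 infected
Step 4: +3 new -> 9 infected
Step 5: +4 new -> 13 infected
Step 6: +4 new -> 17 infected
Step 7: +3 new -> 20 infected
Step 8: +1 new -> 21 infected
Step 9: +0 new -> 21 infected

Answer: 9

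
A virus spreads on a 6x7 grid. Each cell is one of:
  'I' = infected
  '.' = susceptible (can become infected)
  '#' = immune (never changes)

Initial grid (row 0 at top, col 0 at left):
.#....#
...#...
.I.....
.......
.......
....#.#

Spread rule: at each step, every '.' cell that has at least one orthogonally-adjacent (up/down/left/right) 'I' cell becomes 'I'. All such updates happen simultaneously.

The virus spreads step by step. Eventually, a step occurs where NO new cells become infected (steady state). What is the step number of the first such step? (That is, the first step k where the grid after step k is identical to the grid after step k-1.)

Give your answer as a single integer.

Answer: 8

Derivation:
Step 0 (initial): 1 infected
Step 1: +4 new -> 5 infected
Step 2: +6 new -> 11 infected
Step 3: +7 new -> 18 infected
Step 4: +7 new -> 25 infected
Step 5: +6 new -> 31 infected
Step 6: +4 new -> 35 infected
Step 7: +2 new -> 37 infected
Step 8: +0 new -> 37 infected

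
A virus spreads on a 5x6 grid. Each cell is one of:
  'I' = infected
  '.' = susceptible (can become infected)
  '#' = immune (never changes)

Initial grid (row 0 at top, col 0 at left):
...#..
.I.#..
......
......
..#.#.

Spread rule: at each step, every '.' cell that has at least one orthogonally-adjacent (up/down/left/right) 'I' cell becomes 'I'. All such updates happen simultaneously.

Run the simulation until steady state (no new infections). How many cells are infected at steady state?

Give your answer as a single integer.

Step 0 (initial): 1 infected
Step 1: +4 new -> 5 infected
Step 2: +5 new -> 10 infected
Step 3: +4 new -> 14 infected
Step 4: +3 new -> 17 infected
Step 5: +4 new -> 21 infected
Step 6: +3 new -> 24 infected
Step 7: +2 new -> 26 infected
Step 8: +0 new -> 26 infected

Answer: 26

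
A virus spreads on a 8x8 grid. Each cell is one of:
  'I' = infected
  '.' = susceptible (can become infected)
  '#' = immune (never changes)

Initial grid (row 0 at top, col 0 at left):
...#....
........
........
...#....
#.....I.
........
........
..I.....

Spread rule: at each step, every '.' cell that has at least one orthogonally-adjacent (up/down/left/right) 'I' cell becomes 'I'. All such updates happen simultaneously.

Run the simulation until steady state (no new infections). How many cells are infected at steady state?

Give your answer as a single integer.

Step 0 (initial): 2 infected
Step 1: +7 new -> 9 infected
Step 2: +12 new -> 21 infected
Step 3: +15 new -> 36 infected
Step 4: +8 new -> 44 infected
Step 5: +6 new -> 50 infected
Step 6: +5 new -> 55 infected
Step 7: +3 new -> 58 infected
Step 8: +2 new -> 60 infected
Step 9: +1 new -> 61 infected
Step 10: +0 new -> 61 infected

Answer: 61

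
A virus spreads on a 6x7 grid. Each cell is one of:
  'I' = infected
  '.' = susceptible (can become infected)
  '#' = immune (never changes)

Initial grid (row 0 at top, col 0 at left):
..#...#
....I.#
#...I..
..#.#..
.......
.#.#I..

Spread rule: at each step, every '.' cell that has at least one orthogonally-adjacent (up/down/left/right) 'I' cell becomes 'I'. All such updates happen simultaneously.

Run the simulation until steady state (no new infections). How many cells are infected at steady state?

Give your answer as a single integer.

Answer: 34

Derivation:
Step 0 (initial): 3 infected
Step 1: +7 new -> 10 infected
Step 2: +10 new -> 20 infected
Step 3: +5 new -> 25 infected
Step 4: +5 new -> 30 infected
Step 5: +3 new -> 33 infected
Step 6: +1 new -> 34 infected
Step 7: +0 new -> 34 infected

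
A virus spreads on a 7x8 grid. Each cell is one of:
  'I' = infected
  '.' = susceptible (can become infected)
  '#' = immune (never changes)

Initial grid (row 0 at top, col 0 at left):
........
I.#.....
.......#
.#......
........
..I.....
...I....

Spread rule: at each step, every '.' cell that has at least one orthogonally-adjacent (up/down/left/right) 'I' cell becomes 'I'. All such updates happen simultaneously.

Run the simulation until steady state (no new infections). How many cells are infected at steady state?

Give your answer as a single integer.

Answer: 53

Derivation:
Step 0 (initial): 3 infected
Step 1: +8 new -> 11 infected
Step 2: +10 new -> 21 infected
Step 3: +8 new -> 29 infected
Step 4: +6 new -> 35 infected
Step 5: +6 new -> 41 infected
Step 6: +5 new -> 46 infected
Step 7: +4 new -> 50 infected
Step 8: +2 new -> 52 infected
Step 9: +1 new -> 53 infected
Step 10: +0 new -> 53 infected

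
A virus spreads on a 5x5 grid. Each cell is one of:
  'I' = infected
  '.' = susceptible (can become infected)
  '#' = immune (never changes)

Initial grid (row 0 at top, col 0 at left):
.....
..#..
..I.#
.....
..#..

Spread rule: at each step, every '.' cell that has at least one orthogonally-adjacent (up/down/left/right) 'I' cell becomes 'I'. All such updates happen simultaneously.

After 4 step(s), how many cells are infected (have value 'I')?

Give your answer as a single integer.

Answer: 22

Derivation:
Step 0 (initial): 1 infected
Step 1: +3 new -> 4 infected
Step 2: +5 new -> 9 infected
Step 3: +8 new -> 17 infected
Step 4: +5 new -> 22 infected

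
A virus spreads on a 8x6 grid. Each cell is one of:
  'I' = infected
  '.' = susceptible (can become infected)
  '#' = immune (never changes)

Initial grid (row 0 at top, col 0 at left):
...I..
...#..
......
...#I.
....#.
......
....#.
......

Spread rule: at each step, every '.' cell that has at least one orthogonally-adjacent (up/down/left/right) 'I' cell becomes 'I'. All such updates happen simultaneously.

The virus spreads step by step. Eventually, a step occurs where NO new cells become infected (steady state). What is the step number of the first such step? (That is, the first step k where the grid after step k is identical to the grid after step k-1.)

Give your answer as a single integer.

Step 0 (initial): 2 infected
Step 1: +4 new -> 6 infected
Step 2: +7 new -> 13 infected
Step 3: +5 new -> 18 infected
Step 4: +5 new -> 23 infected
Step 5: +5 new -> 28 infected
Step 6: +6 new -> 34 infected
Step 7: +4 new -> 38 infected
Step 8: +3 new -> 41 infected
Step 9: +2 new -> 43 infected
Step 10: +1 new -> 44 infected
Step 11: +0 new -> 44 infected

Answer: 11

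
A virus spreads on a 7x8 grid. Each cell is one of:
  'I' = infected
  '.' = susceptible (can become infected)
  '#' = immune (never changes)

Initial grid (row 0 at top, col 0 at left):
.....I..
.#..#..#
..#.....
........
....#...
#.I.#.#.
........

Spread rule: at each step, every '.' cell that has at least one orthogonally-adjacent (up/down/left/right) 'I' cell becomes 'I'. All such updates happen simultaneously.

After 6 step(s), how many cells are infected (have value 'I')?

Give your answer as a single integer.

Answer: 47

Derivation:
Step 0 (initial): 2 infected
Step 1: +7 new -> 9 infected
Step 2: +9 new -> 18 infected
Step 3: +10 new -> 28 infected
Step 4: +10 new -> 38 infected
Step 5: +6 new -> 44 infected
Step 6: +3 new -> 47 infected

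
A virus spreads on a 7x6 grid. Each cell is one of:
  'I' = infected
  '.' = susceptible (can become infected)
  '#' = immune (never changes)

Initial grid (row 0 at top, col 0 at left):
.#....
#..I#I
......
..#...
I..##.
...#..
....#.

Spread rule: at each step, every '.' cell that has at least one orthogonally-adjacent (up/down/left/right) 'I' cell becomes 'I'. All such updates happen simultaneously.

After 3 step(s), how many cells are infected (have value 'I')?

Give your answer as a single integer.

Step 0 (initial): 3 infected
Step 1: +8 new -> 11 infected
Step 2: +12 new -> 23 infected
Step 3: +5 new -> 28 infected

Answer: 28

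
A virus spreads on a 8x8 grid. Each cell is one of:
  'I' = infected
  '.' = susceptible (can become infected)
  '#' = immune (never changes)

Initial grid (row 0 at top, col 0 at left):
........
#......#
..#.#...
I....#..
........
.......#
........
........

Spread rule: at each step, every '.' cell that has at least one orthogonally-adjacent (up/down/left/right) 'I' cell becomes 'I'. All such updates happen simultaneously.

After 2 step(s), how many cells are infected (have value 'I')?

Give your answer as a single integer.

Answer: 8

Derivation:
Step 0 (initial): 1 infected
Step 1: +3 new -> 4 infected
Step 2: +4 new -> 8 infected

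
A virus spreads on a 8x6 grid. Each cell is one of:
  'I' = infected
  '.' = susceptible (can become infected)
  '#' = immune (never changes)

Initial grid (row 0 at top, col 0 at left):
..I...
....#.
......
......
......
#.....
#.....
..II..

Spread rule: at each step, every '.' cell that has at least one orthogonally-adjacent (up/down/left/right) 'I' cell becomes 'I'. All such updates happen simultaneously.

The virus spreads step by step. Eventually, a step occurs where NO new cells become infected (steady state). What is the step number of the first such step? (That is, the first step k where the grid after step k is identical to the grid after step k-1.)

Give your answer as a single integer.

Step 0 (initial): 3 infected
Step 1: +7 new -> 10 infected
Step 2: +11 new -> 21 infected
Step 3: +10 new -> 31 infected
Step 4: +8 new -> 39 infected
Step 5: +5 new -> 44 infected
Step 6: +1 new -> 45 infected
Step 7: +0 new -> 45 infected

Answer: 7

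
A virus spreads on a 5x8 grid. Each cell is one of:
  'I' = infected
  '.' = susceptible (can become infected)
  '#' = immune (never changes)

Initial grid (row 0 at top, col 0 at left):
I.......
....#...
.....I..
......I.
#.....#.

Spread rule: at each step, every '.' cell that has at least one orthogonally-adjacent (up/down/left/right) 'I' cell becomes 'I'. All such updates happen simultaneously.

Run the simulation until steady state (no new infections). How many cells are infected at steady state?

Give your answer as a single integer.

Step 0 (initial): 3 infected
Step 1: +7 new -> 10 infected
Step 2: +10 new -> 20 infected
Step 3: +11 new -> 31 infected
Step 4: +4 new -> 35 infected
Step 5: +2 new -> 37 infected
Step 6: +0 new -> 37 infected

Answer: 37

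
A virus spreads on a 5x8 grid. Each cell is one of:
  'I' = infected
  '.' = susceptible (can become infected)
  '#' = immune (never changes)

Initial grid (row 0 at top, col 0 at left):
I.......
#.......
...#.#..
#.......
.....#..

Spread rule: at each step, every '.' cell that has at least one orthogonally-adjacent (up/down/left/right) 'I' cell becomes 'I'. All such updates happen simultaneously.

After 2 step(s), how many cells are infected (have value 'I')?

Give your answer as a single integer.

Step 0 (initial): 1 infected
Step 1: +1 new -> 2 infected
Step 2: +2 new -> 4 infected

Answer: 4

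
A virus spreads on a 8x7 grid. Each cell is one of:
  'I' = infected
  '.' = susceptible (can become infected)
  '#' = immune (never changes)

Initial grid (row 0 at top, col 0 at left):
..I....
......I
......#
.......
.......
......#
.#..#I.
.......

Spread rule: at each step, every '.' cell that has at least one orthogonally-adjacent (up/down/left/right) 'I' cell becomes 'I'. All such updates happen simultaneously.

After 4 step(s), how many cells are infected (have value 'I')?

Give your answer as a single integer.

Step 0 (initial): 3 infected
Step 1: +8 new -> 11 infected
Step 2: +12 new -> 23 infected
Step 3: +10 new -> 33 infected
Step 4: +10 new -> 43 infected

Answer: 43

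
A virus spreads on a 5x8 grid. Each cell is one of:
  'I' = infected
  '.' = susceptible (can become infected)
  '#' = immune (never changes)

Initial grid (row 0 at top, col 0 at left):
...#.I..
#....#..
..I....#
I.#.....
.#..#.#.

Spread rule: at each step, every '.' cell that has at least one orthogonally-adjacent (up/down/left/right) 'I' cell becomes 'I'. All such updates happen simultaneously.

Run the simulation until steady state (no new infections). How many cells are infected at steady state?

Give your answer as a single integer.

Step 0 (initial): 3 infected
Step 1: +8 new -> 11 infected
Step 2: +8 new -> 19 infected
Step 3: +6 new -> 25 infected
Step 4: +4 new -> 29 infected
Step 5: +2 new -> 31 infected
Step 6: +1 new -> 32 infected
Step 7: +0 new -> 32 infected

Answer: 32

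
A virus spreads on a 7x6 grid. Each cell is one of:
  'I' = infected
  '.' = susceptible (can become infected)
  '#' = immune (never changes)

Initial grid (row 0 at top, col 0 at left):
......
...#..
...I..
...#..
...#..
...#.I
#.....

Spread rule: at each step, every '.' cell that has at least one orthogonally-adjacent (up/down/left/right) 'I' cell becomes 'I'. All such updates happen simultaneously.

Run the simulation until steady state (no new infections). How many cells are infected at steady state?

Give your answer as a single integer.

Step 0 (initial): 2 infected
Step 1: +5 new -> 7 infected
Step 2: +9 new -> 16 infected
Step 3: +8 new -> 24 infected
Step 4: +8 new -> 32 infected
Step 5: +4 new -> 36 infected
Step 6: +1 new -> 37 infected
Step 7: +0 new -> 37 infected

Answer: 37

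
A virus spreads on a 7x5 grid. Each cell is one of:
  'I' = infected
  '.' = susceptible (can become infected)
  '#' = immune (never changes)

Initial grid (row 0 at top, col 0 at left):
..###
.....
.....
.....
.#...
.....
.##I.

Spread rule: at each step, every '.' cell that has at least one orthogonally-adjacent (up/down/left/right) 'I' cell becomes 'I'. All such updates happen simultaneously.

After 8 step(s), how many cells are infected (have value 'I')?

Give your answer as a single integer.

Step 0 (initial): 1 infected
Step 1: +2 new -> 3 infected
Step 2: +3 new -> 6 infected
Step 3: +4 new -> 10 infected
Step 4: +4 new -> 14 infected
Step 5: +6 new -> 20 infected
Step 6: +4 new -> 24 infected
Step 7: +2 new -> 26 infected
Step 8: +2 new -> 28 infected

Answer: 28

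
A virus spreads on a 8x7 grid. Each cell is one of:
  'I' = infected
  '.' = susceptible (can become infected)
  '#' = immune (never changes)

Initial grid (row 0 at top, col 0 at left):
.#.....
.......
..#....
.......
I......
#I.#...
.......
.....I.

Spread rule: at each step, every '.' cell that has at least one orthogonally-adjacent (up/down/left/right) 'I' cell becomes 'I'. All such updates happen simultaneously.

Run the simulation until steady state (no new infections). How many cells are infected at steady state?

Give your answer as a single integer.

Answer: 52

Derivation:
Step 0 (initial): 3 infected
Step 1: +7 new -> 10 infected
Step 2: +10 new -> 20 infected
Step 3: +10 new -> 30 infected
Step 4: +6 new -> 36 infected
Step 5: +5 new -> 41 infected
Step 6: +5 new -> 46 infected
Step 7: +4 new -> 50 infected
Step 8: +2 new -> 52 infected
Step 9: +0 new -> 52 infected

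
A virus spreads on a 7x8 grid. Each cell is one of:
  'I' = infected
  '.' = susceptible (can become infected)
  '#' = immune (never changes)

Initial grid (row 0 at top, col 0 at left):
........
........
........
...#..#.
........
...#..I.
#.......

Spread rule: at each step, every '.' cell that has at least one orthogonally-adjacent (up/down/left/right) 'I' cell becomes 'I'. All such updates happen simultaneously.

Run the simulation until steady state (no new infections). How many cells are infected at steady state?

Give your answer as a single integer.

Answer: 52

Derivation:
Step 0 (initial): 1 infected
Step 1: +4 new -> 5 infected
Step 2: +5 new -> 10 infected
Step 3: +4 new -> 14 infected
Step 4: +5 new -> 19 infected
Step 5: +6 new -> 25 infected
Step 6: +9 new -> 34 infected
Step 7: +7 new -> 41 infected
Step 8: +5 new -> 46 infected
Step 9: +3 new -> 49 infected
Step 10: +2 new -> 51 infected
Step 11: +1 new -> 52 infected
Step 12: +0 new -> 52 infected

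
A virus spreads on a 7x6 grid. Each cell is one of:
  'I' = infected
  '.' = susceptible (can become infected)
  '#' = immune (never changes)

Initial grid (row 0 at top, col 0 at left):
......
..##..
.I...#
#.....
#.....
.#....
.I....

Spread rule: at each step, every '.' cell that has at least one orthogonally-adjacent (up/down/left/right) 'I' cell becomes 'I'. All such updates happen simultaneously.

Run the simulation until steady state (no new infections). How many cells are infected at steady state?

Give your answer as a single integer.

Answer: 36

Derivation:
Step 0 (initial): 2 infected
Step 1: +6 new -> 8 infected
Step 2: +8 new -> 16 infected
Step 3: +7 new -> 23 infected
Step 4: +6 new -> 29 infected
Step 5: +5 new -> 34 infected
Step 6: +2 new -> 36 infected
Step 7: +0 new -> 36 infected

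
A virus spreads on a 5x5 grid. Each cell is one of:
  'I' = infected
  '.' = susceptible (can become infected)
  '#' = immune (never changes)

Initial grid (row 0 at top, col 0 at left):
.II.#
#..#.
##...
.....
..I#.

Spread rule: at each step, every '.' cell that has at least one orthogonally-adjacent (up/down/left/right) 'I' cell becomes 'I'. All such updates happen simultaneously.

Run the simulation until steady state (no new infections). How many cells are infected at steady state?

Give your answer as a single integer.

Answer: 19

Derivation:
Step 0 (initial): 3 infected
Step 1: +6 new -> 9 infected
Step 2: +4 new -> 13 infected
Step 3: +3 new -> 16 infected
Step 4: +2 new -> 18 infected
Step 5: +1 new -> 19 infected
Step 6: +0 new -> 19 infected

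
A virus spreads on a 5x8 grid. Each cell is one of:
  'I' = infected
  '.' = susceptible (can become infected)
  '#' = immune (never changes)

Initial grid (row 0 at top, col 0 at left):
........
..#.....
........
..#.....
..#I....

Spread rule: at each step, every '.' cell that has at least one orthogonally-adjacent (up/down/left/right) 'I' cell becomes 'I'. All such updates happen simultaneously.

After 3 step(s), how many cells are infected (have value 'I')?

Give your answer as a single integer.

Answer: 11

Derivation:
Step 0 (initial): 1 infected
Step 1: +2 new -> 3 infected
Step 2: +3 new -> 6 infected
Step 3: +5 new -> 11 infected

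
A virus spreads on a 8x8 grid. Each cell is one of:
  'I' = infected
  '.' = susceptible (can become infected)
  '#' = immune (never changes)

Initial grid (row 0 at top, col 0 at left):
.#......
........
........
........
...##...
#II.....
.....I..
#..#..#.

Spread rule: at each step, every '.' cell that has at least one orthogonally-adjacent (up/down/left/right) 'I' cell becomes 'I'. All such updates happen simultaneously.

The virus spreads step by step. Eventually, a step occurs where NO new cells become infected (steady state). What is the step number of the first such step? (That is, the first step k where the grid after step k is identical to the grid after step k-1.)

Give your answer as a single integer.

Answer: 9

Derivation:
Step 0 (initial): 3 infected
Step 1: +9 new -> 12 infected
Step 2: +12 new -> 24 infected
Step 3: +8 new -> 32 infected
Step 4: +8 new -> 40 infected
Step 5: +7 new -> 47 infected
Step 6: +6 new -> 53 infected
Step 7: +3 new -> 56 infected
Step 8: +1 new -> 57 infected
Step 9: +0 new -> 57 infected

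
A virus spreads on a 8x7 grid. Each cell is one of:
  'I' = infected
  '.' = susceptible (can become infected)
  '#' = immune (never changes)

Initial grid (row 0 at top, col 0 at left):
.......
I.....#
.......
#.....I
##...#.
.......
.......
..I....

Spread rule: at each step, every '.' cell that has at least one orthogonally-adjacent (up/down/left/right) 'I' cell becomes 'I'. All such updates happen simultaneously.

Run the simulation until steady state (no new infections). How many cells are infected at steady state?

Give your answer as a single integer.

Step 0 (initial): 3 infected
Step 1: +9 new -> 12 infected
Step 2: +11 new -> 23 infected
Step 3: +16 new -> 39 infected
Step 4: +10 new -> 49 infected
Step 5: +2 new -> 51 infected
Step 6: +0 new -> 51 infected

Answer: 51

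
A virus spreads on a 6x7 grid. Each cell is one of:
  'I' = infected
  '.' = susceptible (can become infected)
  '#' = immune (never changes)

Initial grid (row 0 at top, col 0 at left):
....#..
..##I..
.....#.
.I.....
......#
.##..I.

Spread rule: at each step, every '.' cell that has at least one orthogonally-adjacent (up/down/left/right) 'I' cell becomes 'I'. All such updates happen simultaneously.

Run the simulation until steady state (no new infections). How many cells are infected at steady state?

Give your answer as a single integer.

Step 0 (initial): 3 infected
Step 1: +9 new -> 12 infected
Step 2: +13 new -> 25 infected
Step 3: +7 new -> 32 infected
Step 4: +2 new -> 34 infected
Step 5: +1 new -> 35 infected
Step 6: +0 new -> 35 infected

Answer: 35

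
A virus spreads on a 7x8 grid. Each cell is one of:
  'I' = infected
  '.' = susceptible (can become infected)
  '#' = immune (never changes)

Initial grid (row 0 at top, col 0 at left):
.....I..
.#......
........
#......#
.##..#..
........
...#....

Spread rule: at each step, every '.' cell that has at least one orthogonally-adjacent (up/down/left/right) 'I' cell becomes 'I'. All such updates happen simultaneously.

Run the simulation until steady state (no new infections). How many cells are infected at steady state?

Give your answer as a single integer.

Step 0 (initial): 1 infected
Step 1: +3 new -> 4 infected
Step 2: +5 new -> 9 infected
Step 3: +6 new -> 15 infected
Step 4: +6 new -> 21 infected
Step 5: +5 new -> 26 infected
Step 6: +7 new -> 33 infected
Step 7: +7 new -> 40 infected
Step 8: +3 new -> 43 infected
Step 9: +2 new -> 45 infected
Step 10: +2 new -> 47 infected
Step 11: +2 new -> 49 infected
Step 12: +0 new -> 49 infected

Answer: 49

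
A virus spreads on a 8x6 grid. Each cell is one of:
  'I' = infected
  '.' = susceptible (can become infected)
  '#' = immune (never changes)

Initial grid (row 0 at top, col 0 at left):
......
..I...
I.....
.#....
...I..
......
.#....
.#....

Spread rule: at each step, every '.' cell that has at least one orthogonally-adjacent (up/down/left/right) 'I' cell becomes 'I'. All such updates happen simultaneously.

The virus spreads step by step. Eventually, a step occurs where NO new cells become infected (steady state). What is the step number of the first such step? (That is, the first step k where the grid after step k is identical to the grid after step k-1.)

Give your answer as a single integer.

Answer: 6

Derivation:
Step 0 (initial): 3 infected
Step 1: +11 new -> 14 infected
Step 2: +13 new -> 27 infected
Step 3: +10 new -> 37 infected
Step 4: +6 new -> 43 infected
Step 5: +2 new -> 45 infected
Step 6: +0 new -> 45 infected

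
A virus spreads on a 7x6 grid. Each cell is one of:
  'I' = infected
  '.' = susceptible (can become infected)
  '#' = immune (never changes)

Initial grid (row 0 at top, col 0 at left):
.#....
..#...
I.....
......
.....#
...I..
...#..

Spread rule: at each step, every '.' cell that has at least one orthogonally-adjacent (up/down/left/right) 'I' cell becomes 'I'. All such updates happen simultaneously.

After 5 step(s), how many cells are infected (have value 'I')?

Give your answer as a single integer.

Step 0 (initial): 2 infected
Step 1: +6 new -> 8 infected
Step 2: +12 new -> 20 infected
Step 3: +7 new -> 27 infected
Step 4: +4 new -> 31 infected
Step 5: +3 new -> 34 infected

Answer: 34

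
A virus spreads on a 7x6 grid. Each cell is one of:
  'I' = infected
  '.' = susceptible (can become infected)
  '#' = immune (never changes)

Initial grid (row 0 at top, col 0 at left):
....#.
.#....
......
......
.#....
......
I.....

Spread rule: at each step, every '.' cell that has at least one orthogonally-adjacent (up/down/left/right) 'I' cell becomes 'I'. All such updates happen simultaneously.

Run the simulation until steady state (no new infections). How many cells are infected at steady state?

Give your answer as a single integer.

Step 0 (initial): 1 infected
Step 1: +2 new -> 3 infected
Step 2: +3 new -> 6 infected
Step 3: +3 new -> 9 infected
Step 4: +5 new -> 14 infected
Step 5: +6 new -> 20 infected
Step 6: +5 new -> 25 infected
Step 7: +5 new -> 30 infected
Step 8: +4 new -> 34 infected
Step 9: +3 new -> 37 infected
Step 10: +1 new -> 38 infected
Step 11: +1 new -> 39 infected
Step 12: +0 new -> 39 infected

Answer: 39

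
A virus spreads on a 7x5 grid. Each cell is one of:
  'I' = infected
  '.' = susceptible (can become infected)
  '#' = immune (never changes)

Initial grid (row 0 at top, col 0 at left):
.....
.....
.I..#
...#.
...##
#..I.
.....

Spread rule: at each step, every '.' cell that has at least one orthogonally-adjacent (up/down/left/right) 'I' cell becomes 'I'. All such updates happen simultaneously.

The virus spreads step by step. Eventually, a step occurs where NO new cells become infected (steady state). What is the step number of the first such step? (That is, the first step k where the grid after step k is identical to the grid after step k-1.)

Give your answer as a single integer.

Answer: 6

Derivation:
Step 0 (initial): 2 infected
Step 1: +7 new -> 9 infected
Step 2: +11 new -> 20 infected
Step 3: +5 new -> 25 infected
Step 4: +3 new -> 28 infected
Step 5: +1 new -> 29 infected
Step 6: +0 new -> 29 infected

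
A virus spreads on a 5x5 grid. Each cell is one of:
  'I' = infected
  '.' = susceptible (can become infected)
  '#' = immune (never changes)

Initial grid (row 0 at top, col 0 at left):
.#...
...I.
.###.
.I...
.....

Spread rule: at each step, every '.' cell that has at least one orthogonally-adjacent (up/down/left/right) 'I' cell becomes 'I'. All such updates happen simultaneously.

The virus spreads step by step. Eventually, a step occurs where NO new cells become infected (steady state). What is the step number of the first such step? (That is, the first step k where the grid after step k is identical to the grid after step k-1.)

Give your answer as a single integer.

Answer: 5

Derivation:
Step 0 (initial): 2 infected
Step 1: +6 new -> 8 infected
Step 2: +8 new -> 16 infected
Step 3: +3 new -> 19 infected
Step 4: +2 new -> 21 infected
Step 5: +0 new -> 21 infected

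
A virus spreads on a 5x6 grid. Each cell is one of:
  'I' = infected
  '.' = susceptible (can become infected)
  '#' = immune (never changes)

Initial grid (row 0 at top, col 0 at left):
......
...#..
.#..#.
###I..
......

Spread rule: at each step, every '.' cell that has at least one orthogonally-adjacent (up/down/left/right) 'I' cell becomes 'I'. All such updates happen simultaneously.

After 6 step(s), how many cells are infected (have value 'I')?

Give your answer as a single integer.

Answer: 24

Derivation:
Step 0 (initial): 1 infected
Step 1: +3 new -> 4 infected
Step 2: +4 new -> 8 infected
Step 3: +4 new -> 12 infected
Step 4: +4 new -> 16 infected
Step 5: +5 new -> 21 infected
Step 6: +3 new -> 24 infected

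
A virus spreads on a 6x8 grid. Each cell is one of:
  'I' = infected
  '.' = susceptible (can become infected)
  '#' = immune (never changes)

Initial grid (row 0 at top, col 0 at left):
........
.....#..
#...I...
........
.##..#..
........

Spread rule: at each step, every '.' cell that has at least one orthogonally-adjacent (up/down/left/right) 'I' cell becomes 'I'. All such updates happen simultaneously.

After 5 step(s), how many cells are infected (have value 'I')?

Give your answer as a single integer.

Answer: 38

Derivation:
Step 0 (initial): 1 infected
Step 1: +4 new -> 5 infected
Step 2: +7 new -> 12 infected
Step 3: +10 new -> 22 infected
Step 4: +9 new -> 31 infected
Step 5: +7 new -> 38 infected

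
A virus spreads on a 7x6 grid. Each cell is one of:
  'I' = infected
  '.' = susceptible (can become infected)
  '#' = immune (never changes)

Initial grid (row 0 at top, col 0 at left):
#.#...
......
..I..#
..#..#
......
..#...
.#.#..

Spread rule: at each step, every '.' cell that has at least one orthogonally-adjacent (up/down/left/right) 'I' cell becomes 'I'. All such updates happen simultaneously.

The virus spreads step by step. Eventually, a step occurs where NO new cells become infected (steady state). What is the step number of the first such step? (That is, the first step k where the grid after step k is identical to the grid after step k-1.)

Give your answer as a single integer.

Answer: 8

Derivation:
Step 0 (initial): 1 infected
Step 1: +3 new -> 4 infected
Step 2: +6 new -> 10 infected
Step 3: +8 new -> 18 infected
Step 4: +7 new -> 25 infected
Step 5: +4 new -> 29 infected
Step 6: +3 new -> 32 infected
Step 7: +1 new -> 33 infected
Step 8: +0 new -> 33 infected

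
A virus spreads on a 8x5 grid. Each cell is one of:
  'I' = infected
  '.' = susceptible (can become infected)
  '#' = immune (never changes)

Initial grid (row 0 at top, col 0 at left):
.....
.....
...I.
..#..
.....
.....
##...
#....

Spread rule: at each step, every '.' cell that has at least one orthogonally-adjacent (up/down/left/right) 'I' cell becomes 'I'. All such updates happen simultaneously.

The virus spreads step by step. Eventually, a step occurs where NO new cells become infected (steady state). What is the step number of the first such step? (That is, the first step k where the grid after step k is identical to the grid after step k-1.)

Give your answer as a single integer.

Step 0 (initial): 1 infected
Step 1: +4 new -> 5 infected
Step 2: +6 new -> 11 infected
Step 3: +8 new -> 19 infected
Step 4: +7 new -> 26 infected
Step 5: +6 new -> 32 infected
Step 6: +3 new -> 35 infected
Step 7: +1 new -> 36 infected
Step 8: +0 new -> 36 infected

Answer: 8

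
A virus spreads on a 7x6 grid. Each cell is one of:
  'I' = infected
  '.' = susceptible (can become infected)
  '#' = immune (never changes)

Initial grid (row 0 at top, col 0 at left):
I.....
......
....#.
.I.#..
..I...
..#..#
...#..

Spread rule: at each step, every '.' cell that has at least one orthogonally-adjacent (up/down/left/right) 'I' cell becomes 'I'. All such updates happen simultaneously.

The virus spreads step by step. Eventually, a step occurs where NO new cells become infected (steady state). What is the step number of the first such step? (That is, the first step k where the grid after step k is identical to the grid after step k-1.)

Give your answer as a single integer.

Answer: 7

Derivation:
Step 0 (initial): 3 infected
Step 1: +7 new -> 10 infected
Step 2: +8 new -> 18 infected
Step 3: +8 new -> 26 infected
Step 4: +6 new -> 32 infected
Step 5: +4 new -> 36 infected
Step 6: +1 new -> 37 infected
Step 7: +0 new -> 37 infected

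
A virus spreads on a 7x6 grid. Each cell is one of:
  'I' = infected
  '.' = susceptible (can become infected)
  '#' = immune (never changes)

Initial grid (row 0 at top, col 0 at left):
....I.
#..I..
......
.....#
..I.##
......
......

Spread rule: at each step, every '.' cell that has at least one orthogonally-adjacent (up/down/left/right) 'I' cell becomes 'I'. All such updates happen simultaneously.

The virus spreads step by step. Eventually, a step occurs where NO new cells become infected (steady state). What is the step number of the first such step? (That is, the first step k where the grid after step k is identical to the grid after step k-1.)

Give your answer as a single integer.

Answer: 6

Derivation:
Step 0 (initial): 3 infected
Step 1: +9 new -> 12 infected
Step 2: +11 new -> 23 infected
Step 3: +9 new -> 32 infected
Step 4: +5 new -> 37 infected
Step 5: +1 new -> 38 infected
Step 6: +0 new -> 38 infected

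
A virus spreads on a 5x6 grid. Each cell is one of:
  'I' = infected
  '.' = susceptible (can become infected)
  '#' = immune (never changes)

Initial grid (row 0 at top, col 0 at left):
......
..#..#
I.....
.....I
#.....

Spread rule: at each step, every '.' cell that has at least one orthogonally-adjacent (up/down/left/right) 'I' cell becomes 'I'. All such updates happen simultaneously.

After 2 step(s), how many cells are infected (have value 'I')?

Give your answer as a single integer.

Answer: 15

Derivation:
Step 0 (initial): 2 infected
Step 1: +6 new -> 8 infected
Step 2: +7 new -> 15 infected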